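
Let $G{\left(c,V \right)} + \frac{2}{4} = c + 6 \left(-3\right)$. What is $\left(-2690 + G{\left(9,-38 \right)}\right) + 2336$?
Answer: $- \frac{727}{2} \approx -363.5$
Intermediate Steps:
$G{\left(c,V \right)} = - \frac{37}{2} + c$ ($G{\left(c,V \right)} = - \frac{1}{2} + \left(c + 6 \left(-3\right)\right) = - \frac{1}{2} + \left(c - 18\right) = - \frac{1}{2} + \left(-18 + c\right) = - \frac{37}{2} + c$)
$\left(-2690 + G{\left(9,-38 \right)}\right) + 2336 = \left(-2690 + \left(- \frac{37}{2} + 9\right)\right) + 2336 = \left(-2690 - \frac{19}{2}\right) + 2336 = - \frac{5399}{2} + 2336 = - \frac{727}{2}$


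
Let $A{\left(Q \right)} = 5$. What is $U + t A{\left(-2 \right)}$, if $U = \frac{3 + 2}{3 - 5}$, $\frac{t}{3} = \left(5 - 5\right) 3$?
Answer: $- \frac{5}{2} \approx -2.5$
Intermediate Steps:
$t = 0$ ($t = 3 \left(5 - 5\right) 3 = 3 \cdot 0 \cdot 3 = 3 \cdot 0 = 0$)
$U = - \frac{5}{2}$ ($U = \frac{5}{-2} = 5 \left(- \frac{1}{2}\right) = - \frac{5}{2} \approx -2.5$)
$U + t A{\left(-2 \right)} = - \frac{5}{2} + 0 \cdot 5 = - \frac{5}{2} + 0 = - \frac{5}{2}$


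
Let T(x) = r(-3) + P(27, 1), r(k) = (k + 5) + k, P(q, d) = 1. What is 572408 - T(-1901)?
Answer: 572408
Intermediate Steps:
r(k) = 5 + 2*k (r(k) = (5 + k) + k = 5 + 2*k)
T(x) = 0 (T(x) = (5 + 2*(-3)) + 1 = (5 - 6) + 1 = -1 + 1 = 0)
572408 - T(-1901) = 572408 - 1*0 = 572408 + 0 = 572408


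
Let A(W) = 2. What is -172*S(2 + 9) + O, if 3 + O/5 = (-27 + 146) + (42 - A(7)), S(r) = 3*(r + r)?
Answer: -10572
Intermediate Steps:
S(r) = 6*r (S(r) = 3*(2*r) = 6*r)
O = 780 (O = -15 + 5*((-27 + 146) + (42 - 1*2)) = -15 + 5*(119 + (42 - 2)) = -15 + 5*(119 + 40) = -15 + 5*159 = -15 + 795 = 780)
-172*S(2 + 9) + O = -1032*(2 + 9) + 780 = -1032*11 + 780 = -172*66 + 780 = -11352 + 780 = -10572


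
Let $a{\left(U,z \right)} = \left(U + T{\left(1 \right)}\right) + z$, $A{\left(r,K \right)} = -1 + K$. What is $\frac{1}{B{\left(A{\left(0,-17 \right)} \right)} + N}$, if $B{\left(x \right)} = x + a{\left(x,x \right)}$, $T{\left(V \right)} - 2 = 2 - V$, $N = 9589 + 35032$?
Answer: $\frac{1}{44570} \approx 2.2437 \cdot 10^{-5}$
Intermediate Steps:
$N = 44621$
$T{\left(V \right)} = 4 - V$ ($T{\left(V \right)} = 2 - \left(-2 + V\right) = 4 - V$)
$a{\left(U,z \right)} = 3 + U + z$ ($a{\left(U,z \right)} = \left(U + \left(4 - 1\right)\right) + z = \left(U + 3\right) + z = \left(3 + U\right) + z = 3 + U + z$)
$B{\left(x \right)} = 3 + 3 x$ ($B{\left(x \right)} = x + \left(3 + x + x\right) = x + \left(3 + 2 x\right) = 3 + 3 x$)
$\frac{1}{B{\left(A{\left(0,-17 \right)} \right)} + N} = \frac{1}{\left(3 + 3 \left(-1 - 17\right)\right) + 44621} = \frac{1}{\left(3 + 3 \left(-18\right)\right) + 44621} = \frac{1}{\left(3 - 54\right) + 44621} = \frac{1}{-51 + 44621} = \frac{1}{44570}$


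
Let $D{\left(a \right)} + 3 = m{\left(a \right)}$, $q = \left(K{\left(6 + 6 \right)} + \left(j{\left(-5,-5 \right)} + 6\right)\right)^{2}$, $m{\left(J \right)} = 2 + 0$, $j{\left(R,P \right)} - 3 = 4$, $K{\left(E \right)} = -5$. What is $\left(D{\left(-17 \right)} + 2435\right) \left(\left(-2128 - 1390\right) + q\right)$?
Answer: $-8407036$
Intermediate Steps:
$j{\left(R,P \right)} = 7$ ($j{\left(R,P \right)} = 3 + 4 = 7$)
$m{\left(J \right)} = 2$
$q = 64$ ($q = \left(-5 + \left(7 + 6\right)\right)^{2} = \left(-5 + 13\right)^{2} = 8^{2} = 64$)
$D{\left(a \right)} = -1$ ($D{\left(a \right)} = -3 + 2 = -1$)
$\left(D{\left(-17 \right)} + 2435\right) \left(\left(-2128 - 1390\right) + q\right) = \left(-1 + 2435\right) \left(\left(-2128 - 1390\right) + 64\right) = 2434 \left(-3518 + 64\right) = 2434 \left(-3454\right) = -8407036$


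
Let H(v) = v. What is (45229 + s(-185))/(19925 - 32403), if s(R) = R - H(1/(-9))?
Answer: -405397/112302 ≈ -3.6099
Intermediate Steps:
s(R) = 1/9 + R (s(R) = R - 1/(-9) = R - 1*(-1/9) = R + 1/9 = 1/9 + R)
(45229 + s(-185))/(19925 - 32403) = (45229 + (1/9 - 185))/(19925 - 32403) = (45229 - 1664/9)/(-12478) = (405397/9)*(-1/12478) = -405397/112302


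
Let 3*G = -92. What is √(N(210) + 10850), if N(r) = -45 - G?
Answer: √97521/3 ≈ 104.09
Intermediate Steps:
G = -92/3 (G = (⅓)*(-92) = -92/3 ≈ -30.667)
N(r) = -43/3 (N(r) = -45 - 1*(-92/3) = -45 + 92/3 = -43/3)
√(N(210) + 10850) = √(-43/3 + 10850) = √(32507/3) = √97521/3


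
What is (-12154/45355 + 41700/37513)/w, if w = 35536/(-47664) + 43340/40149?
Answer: 19075096431110862/7550242408248785 ≈ 2.5264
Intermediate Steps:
w = 4437659/13289319 (w = 35536*(-1/47664) + 43340*(1/40149) = -2221/2979 + 43340/40149 = 4437659/13289319 ≈ 0.33393)
(-12154/45355 + 41700/37513)/w = (-12154/45355 + 41700/37513)/(4437659/13289319) = (-12154*1/45355 + 41700*(1/37513))*(13289319/4437659) = (-12154/45355 + 41700/37513)*(13289319/4437659) = (1435370498/1701402115)*(13289319/4437659) = 19075096431110862/7550242408248785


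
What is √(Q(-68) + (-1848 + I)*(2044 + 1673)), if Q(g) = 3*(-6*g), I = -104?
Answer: 18*I*√22390 ≈ 2693.4*I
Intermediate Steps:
Q(g) = -18*g
√(Q(-68) + (-1848 + I)*(2044 + 1673)) = √(-18*(-68) + (-1848 - 104)*(2044 + 1673)) = √(1224 - 1952*3717) = √(1224 - 7255584) = √(-7254360) = 18*I*√22390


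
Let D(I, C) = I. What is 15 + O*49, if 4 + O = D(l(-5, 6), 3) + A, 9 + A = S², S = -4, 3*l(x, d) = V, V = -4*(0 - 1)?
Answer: 682/3 ≈ 227.33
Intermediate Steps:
V = 4 (V = -4*(-1) = 4)
l(x, d) = 4/3 (l(x, d) = (⅓)*4 = 4/3)
A = 7 (A = -9 + (-4)² = -9 + 16 = 7)
O = 13/3 (O = -4 + (4/3 + 7) = -4 + 25/3 = 13/3 ≈ 4.3333)
15 + O*49 = 15 + (13/3)*49 = 15 + 637/3 = 682/3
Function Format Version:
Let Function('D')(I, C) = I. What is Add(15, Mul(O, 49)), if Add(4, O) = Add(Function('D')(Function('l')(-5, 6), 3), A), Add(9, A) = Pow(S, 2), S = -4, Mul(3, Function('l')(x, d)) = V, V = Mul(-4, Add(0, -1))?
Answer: Rational(682, 3) ≈ 227.33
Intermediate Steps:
V = 4 (V = Mul(-4, -1) = 4)
Function('l')(x, d) = Rational(4, 3) (Function('l')(x, d) = Mul(Rational(1, 3), 4) = Rational(4, 3))
A = 7 (A = Add(-9, Pow(-4, 2)) = Add(-9, 16) = 7)
O = Rational(13, 3) (O = Add(-4, Add(Rational(4, 3), 7)) = Add(-4, Rational(25, 3)) = Rational(13, 3) ≈ 4.3333)
Add(15, Mul(O, 49)) = Add(15, Mul(Rational(13, 3), 49)) = Add(15, Rational(637, 3)) = Rational(682, 3)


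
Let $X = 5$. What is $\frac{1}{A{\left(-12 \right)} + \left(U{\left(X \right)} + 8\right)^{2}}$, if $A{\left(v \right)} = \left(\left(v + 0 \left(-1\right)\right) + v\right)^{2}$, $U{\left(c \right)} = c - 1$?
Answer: $\frac{1}{720} \approx 0.0013889$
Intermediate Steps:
$U{\left(c \right)} = -1 + c$
$A{\left(v \right)} = 4 v^{2}$ ($A{\left(v \right)} = \left(\left(v + 0\right) + v\right)^{2} = \left(v + v\right)^{2} = \left(2 v\right)^{2} = 4 v^{2}$)
$\frac{1}{A{\left(-12 \right)} + \left(U{\left(X \right)} + 8\right)^{2}} = \frac{1}{4 \left(-12\right)^{2} + \left(\left(-1 + 5\right) + 8\right)^{2}} = \frac{1}{4 \cdot 144 + \left(4 + 8\right)^{2}} = \frac{1}{576 + 12^{2}} = \frac{1}{576 + 144} = \frac{1}{720}$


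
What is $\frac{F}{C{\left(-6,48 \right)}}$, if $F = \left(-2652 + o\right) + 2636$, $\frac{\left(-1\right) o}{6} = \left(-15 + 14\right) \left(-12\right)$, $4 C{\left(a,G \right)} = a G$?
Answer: $\frac{11}{9} \approx 1.2222$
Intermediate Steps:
$C{\left(a,G \right)} = \frac{G a}{4}$ ($C{\left(a,G \right)} = \frac{a G}{4} = \frac{G a}{4}$)
$o = -72$ ($o = - 6 \left(-15 + 14\right) \left(-12\right) = - 6 \left(\left(-1\right) \left(-12\right)\right) = \left(-6\right) 12 = -72$)
$F = -88$ ($F = \left(-2652 - 72\right) + 2636 = -2724 + 2636 = -88$)
$\frac{F}{C{\left(-6,48 \right)}} = - \frac{88}{\frac{1}{4} \cdot 48 \left(-6\right)} = - \frac{88}{-72} = \left(-88\right) \left(- \frac{1}{72}\right) = \frac{11}{9}$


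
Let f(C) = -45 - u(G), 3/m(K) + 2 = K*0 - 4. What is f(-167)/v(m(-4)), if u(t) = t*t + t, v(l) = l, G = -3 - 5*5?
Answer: 1602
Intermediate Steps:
m(K) = -½ (m(K) = 3/(-2 + (K*0 - 4)) = 3/(-2 + (0 - 4)) = 3/(-2 - 4) = 3/(-6) = 3*(-⅙) = -½)
G = -28 (G = -3 - 25 = -28)
u(t) = t + t² (u(t) = t² + t = t + t²)
f(C) = -801 (f(C) = -45 - (-28)*(1 - 28) = -45 - (-28)*(-27) = -45 - 1*756 = -45 - 756 = -801)
f(-167)/v(m(-4)) = -801/(-½) = -801*(-2) = 1602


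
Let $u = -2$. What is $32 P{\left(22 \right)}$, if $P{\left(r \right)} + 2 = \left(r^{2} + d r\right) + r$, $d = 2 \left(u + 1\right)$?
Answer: $14720$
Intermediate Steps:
$d = -2$ ($d = 2 \left(-2 + 1\right) = 2 \left(-1\right) = -2$)
$P{\left(r \right)} = -2 + r^{2} - r$ ($P{\left(r \right)} = -2 + \left(\left(r^{2} - 2 r\right) + r\right) = -2 + \left(r^{2} - r\right) = -2 + r^{2} - r$)
$32 P{\left(22 \right)} = 32 \left(-2 + 22^{2} - 22\right) = 32 \left(-2 + 484 - 22\right) = 32 \cdot 460 = 14720$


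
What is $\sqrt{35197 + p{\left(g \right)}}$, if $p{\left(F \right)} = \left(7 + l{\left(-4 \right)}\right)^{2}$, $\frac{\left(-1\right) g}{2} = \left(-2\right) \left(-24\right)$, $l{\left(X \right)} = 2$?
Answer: $\sqrt{35278} \approx 187.82$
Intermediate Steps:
$g = -96$ ($g = - 2 \left(\left(-2\right) \left(-24\right)\right) = \left(-2\right) 48 = -96$)
$p{\left(F \right)} = 81$ ($p{\left(F \right)} = \left(7 + 2\right)^{2} = 9^{2} = 81$)
$\sqrt{35197 + p{\left(g \right)}} = \sqrt{35197 + 81} = \sqrt{35278}$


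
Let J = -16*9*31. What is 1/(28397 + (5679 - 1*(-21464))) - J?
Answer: 247930561/55540 ≈ 4464.0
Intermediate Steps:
J = -4464 (J = -144*31 = -4464)
1/(28397 + (5679 - 1*(-21464))) - J = 1/(28397 + (5679 - 1*(-21464))) - 1*(-4464) = 1/(28397 + (5679 + 21464)) + 4464 = 1/(28397 + 27143) + 4464 = 1/55540 + 4464 = 247930561/55540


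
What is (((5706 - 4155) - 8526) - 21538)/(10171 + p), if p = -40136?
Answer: 28513/29965 ≈ 0.95154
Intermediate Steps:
(((5706 - 4155) - 8526) - 21538)/(10171 + p) = (((5706 - 4155) - 8526) - 21538)/(10171 - 40136) = ((1551 - 8526) - 21538)/(-29965) = (-6975 - 21538)*(-1/29965) = -28513*(-1/29965) = 28513/29965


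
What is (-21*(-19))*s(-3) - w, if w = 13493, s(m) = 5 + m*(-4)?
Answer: -6710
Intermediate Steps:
s(m) = 5 - 4*m
(-21*(-19))*s(-3) - w = (-21*(-19))*(5 - 4*(-3)) - 1*13493 = 399*(5 + 12) - 13493 = 399*17 - 13493 = 6783 - 13493 = -6710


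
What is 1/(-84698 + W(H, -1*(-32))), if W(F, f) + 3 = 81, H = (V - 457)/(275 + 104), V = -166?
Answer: -1/84620 ≈ -1.1818e-5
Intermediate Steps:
H = -623/379 (H = (-166 - 457)/(275 + 104) = -623/379 ≈ -1.6438)
W(F, f) = 78 (W(F, f) = -3 + 81 = 78)
1/(-84698 + W(H, -1*(-32))) = 1/(-84698 + 78) = 1/(-84620) = -1/84620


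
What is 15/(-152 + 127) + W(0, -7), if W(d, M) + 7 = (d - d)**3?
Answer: -38/5 ≈ -7.6000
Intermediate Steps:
W(d, M) = -7 (W(d, M) = -7 + (d - d)**3 = -7 + 0**3 = -7 + 0 = -7)
15/(-152 + 127) + W(0, -7) = 15/(-152 + 127) - 7 = 15/(-25) - 7 = 15*(-1/25) - 7 = -3/5 - 7 = -38/5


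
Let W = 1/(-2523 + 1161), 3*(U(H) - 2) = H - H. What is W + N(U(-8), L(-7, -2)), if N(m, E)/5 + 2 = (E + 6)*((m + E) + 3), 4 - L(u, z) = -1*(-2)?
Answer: 367739/1362 ≈ 270.00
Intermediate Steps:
L(u, z) = 2 (L(u, z) = 4 - (-1)*(-2) = 4 - 1*2 = 4 - 2 = 2)
U(H) = 2 (U(H) = 2 + (H - H)/3 = 2 + (1/3)*0 = 2 + 0 = 2)
N(m, E) = -10 + 5*(6 + E)*(3 + E + m) (N(m, E) = -10 + 5*((E + 6)*((m + E) + 3)) = -10 + 5*((6 + E)*((E + m) + 3)) = -10 + 5*((6 + E)*(3 + E + m)) = -10 + 5*(6 + E)*(3 + E + m))
W = -1/1362 (W = 1/(-1362) = -1/1362 ≈ -0.00073421)
W + N(U(-8), L(-7, -2)) = -1/1362 + (80 + 5*2**2 + 30*2 + 45*2 + 5*2*2) = -1/1362 + (80 + 5*4 + 60 + 90 + 20) = -1/1362 + (80 + 20 + 60 + 90 + 20) = -1/1362 + 270 = 367739/1362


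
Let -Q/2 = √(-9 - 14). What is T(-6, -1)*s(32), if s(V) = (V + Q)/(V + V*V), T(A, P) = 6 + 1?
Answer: 7/33 - 7*I*√23/528 ≈ 0.21212 - 0.063581*I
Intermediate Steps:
Q = -2*I*√23 (Q = -2*√(-9 - 14) = -2*I*√23 ≈ -9.5917*I)
T(A, P) = 7
s(V) = (V - 2*I*√23)/(V + V²) (s(V) = (V - 2*I*√23)/(V + V*V) = (V - 2*I*√23)/(V + V²))
T(-6, -1)*s(32) = 7*((32 - 2*I*√23)/(32*(1 + 32))) = 7*((1/32)*(32 - 2*I*√23)/33) = 7*((1/32)*(1/33)*(32 - 2*I*√23)) = 7*(1/33 - I*√23/528) = 7/33 - 7*I*√23/528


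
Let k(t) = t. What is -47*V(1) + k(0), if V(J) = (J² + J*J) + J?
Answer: -141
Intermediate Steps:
V(J) = J + 2*J² (V(J) = (J² + J²) + J = 2*J² + J = J + 2*J²)
-47*V(1) + k(0) = -47*(1 + 2*1) + 0 = -47*(1 + 2) + 0 = -47*3 + 0 = -141 + 0 = -141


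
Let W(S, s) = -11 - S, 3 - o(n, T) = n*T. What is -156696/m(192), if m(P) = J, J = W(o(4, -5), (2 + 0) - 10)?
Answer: 78348/17 ≈ 4608.7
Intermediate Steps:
o(n, T) = 3 - T*n (o(n, T) = 3 - n*T = 3 - T*n)
J = -34 (J = -11 - (3 - 1*(-5)*4) = -11 - (3 + 20) = -11 - 1*23 = -11 - 23 = -34)
m(P) = -34
-156696/m(192) = -156696/(-34) = -156696*(-1/34) = 78348/17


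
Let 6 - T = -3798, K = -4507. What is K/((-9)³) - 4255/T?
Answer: 4680911/924372 ≈ 5.0639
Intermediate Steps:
T = 3804 (T = 6 - 1*(-3798) = 6 + 3798 = 3804)
K/((-9)³) - 4255/T = -4507/((-9)³) - 4255/3804 = -4507/(-729) - 4255*1/3804 = -4507*(-1/729) - 4255/3804 = 4507/729 - 4255/3804 = 4680911/924372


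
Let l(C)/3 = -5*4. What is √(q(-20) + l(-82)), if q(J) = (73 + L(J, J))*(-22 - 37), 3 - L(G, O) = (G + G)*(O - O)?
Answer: 8*I*√71 ≈ 67.409*I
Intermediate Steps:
L(G, O) = 3 (L(G, O) = 3 - (G + G)*(O - O) = 3 - 2*G*0 = 3 - 1*0 = 3 + 0 = 3)
q(J) = -4484 (q(J) = (73 + 3)*(-22 - 37) = 76*(-59) = -4484)
l(C) = -60 (l(C) = 3*(-5*4) = 3*(-20) = -60)
√(q(-20) + l(-82)) = √(-4484 - 60) = √(-4544) = 8*I*√71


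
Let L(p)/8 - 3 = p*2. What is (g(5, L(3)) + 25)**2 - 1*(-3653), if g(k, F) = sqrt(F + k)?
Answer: 4355 + 50*sqrt(77) ≈ 4793.8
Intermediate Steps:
L(p) = 24 + 16*p (L(p) = 24 + 8*(p*2) = 24 + 8*(2*p) = 24 + 16*p)
(g(5, L(3)) + 25)**2 - 1*(-3653) = (sqrt((24 + 16*3) + 5) + 25)**2 - 1*(-3653) = (sqrt((24 + 48) + 5) + 25)**2 + 3653 = (sqrt(72 + 5) + 25)**2 + 3653 = (sqrt(77) + 25)**2 + 3653 = (25 + sqrt(77))**2 + 3653 = 3653 + (25 + sqrt(77))**2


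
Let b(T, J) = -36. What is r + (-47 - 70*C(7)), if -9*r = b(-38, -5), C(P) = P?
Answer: -533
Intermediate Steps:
r = 4 (r = -⅑*(-36) = 4)
r + (-47 - 70*C(7)) = 4 + (-47 - 70*7) = 4 + (-47 - 490) = 4 - 537 = -533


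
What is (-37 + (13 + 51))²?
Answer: 729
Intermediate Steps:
(-37 + (13 + 51))² = (-37 + 64)² = 27² = 729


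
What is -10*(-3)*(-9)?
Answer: -270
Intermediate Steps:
-10*(-3)*(-9) = 30*(-9) = -270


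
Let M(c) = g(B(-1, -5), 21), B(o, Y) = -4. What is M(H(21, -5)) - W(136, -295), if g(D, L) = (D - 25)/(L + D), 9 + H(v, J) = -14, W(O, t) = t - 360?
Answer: 11106/17 ≈ 653.29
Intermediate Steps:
W(O, t) = -360 + t
H(v, J) = -23 (H(v, J) = -9 - 14 = -23)
g(D, L) = (-25 + D)/(D + L)
M(c) = -29/17 (M(c) = (-25 - 4)/(-4 + 21) = -29/17)
M(H(21, -5)) - W(136, -295) = -29/17 - (-360 - 295) = -29/17 - 1*(-655) = -29/17 + 655 = 11106/17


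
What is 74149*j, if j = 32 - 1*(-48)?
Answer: 5931920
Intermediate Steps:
j = 80 (j = 32 + 48 = 80)
74149*j = 74149*80 = 5931920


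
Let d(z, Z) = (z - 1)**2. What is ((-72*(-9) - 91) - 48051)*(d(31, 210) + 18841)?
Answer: -937579054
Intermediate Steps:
d(z, Z) = (-1 + z)**2
((-72*(-9) - 91) - 48051)*(d(31, 210) + 18841) = ((-72*(-9) - 91) - 48051)*((-1 + 31)**2 + 18841) = ((648 - 91) - 48051)*(30**2 + 18841) = (557 - 48051)*(900 + 18841) = -47494*19741 = -937579054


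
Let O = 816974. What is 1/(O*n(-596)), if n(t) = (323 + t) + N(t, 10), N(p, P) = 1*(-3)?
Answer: -1/225484824 ≈ -4.4349e-9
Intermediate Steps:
N(p, P) = -3
n(t) = 320 + t (n(t) = (323 + t) - 3 = 320 + t)
1/(O*n(-596)) = 1/(816974*(320 - 596)) = (1/816974)/(-276) = (1/816974)*(-1/276) = -1/225484824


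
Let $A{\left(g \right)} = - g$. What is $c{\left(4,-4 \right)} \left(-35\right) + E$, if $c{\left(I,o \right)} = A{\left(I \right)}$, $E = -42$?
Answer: $98$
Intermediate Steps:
$c{\left(I,o \right)} = - I$
$c{\left(4,-4 \right)} \left(-35\right) + E = \left(-1\right) 4 \left(-35\right) - 42 = \left(-4\right) \left(-35\right) - 42 = 140 - 42 = 98$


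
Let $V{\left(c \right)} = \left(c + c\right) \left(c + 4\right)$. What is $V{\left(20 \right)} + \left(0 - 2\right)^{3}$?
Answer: $952$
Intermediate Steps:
$V{\left(c \right)} = 2 c \left(4 + c\right)$
$V{\left(20 \right)} + \left(0 - 2\right)^{3} = 2 \cdot 20 \left(4 + 20\right) + \left(0 - 2\right)^{3} = 2 \cdot 20 \cdot 24 + \left(-2\right)^{3} = 960 - 8 = 952$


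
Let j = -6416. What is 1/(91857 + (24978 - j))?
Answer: 1/123251 ≈ 8.1135e-6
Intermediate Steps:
1/(91857 + (24978 - j)) = 1/(91857 + (24978 - 1*(-6416))) = 1/(91857 + (24978 + 6416)) = 1/(91857 + 31394) = 1/123251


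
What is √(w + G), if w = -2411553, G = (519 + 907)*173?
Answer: I*√2164855 ≈ 1471.3*I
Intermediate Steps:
G = 246698 (G = 1426*173 = 246698)
√(w + G) = √(-2411553 + 246698) = √(-2164855) = I*√2164855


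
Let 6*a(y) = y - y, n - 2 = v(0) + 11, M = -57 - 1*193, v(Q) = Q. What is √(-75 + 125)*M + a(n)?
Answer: -1250*√2 ≈ -1767.8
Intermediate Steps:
M = -250 (M = -57 - 193 = -250)
n = 13 (n = 2 + (0 + 11) = 2 + 11 = 13)
a(y) = 0 (a(y) = (y - y)/6 = (⅙)*0 = 0)
√(-75 + 125)*M + a(n) = √(-75 + 125)*(-250) + 0 = √50*(-250) + 0 = (5*√2)*(-250) + 0 = -1250*√2 + 0 = -1250*√2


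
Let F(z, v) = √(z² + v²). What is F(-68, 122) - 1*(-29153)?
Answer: 29153 + 2*√4877 ≈ 29293.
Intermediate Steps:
F(z, v) = √(v² + z²)
F(-68, 122) - 1*(-29153) = √(122² + (-68)²) - 1*(-29153) = √(14884 + 4624) + 29153 = √19508 + 29153 = 2*√4877 + 29153 = 29153 + 2*√4877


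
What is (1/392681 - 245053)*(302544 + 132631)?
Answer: -41875870675011100/392681 ≈ -1.0664e+11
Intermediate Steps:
(1/392681 - 245053)*(302544 + 132631) = (1/392681 - 245053)*435175 = -96227657092/392681*435175 = -41875870675011100/392681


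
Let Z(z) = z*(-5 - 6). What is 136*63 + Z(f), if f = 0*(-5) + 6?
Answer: 8502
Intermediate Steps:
f = 6 (f = 0 + 6 = 6)
Z(z) = -11*z (Z(z) = z*(-11) = -11*z)
136*63 + Z(f) = 136*63 - 11*6 = 8568 - 66 = 8502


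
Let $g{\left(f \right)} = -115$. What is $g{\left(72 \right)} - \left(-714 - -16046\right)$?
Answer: $-15447$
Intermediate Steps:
$g{\left(72 \right)} - \left(-714 - -16046\right) = -115 - \left(-714 - -16046\right) = -115 - \left(-714 + 16046\right) = -115 - 15332 = -15447$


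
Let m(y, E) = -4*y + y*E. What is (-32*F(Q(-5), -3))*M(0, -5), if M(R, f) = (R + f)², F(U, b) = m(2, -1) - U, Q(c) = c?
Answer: 4000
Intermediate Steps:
m(y, E) = -4*y + E*y
F(U, b) = -10 - U (F(U, b) = 2*(-4 - 1) - U = 2*(-5) - U = -10 - U)
(-32*F(Q(-5), -3))*M(0, -5) = (-32*(-10 - 1*(-5)))*(0 - 5)² = -32*(-10 + 5)*(-5)² = -32*(-5)*25 = 160*25 = 4000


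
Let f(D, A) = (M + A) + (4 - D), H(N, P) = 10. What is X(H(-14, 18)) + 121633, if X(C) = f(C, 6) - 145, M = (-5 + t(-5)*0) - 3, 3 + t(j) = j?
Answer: 121480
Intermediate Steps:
t(j) = -3 + j
M = -8 (M = (-5 + (-3 - 5)*0) - 3 = (-5 - 8*0) - 3 = (-5 + 0) - 3 = -5 - 3 = -8)
f(D, A) = -4 + A - D (f(D, A) = (-8 + A) + (4 - D) = -4 + A - D)
X(C) = -143 - C (X(C) = (-4 + 6 - C) - 145 = (2 - C) - 145 = -143 - C)
X(H(-14, 18)) + 121633 = (-143 - 1*10) + 121633 = (-143 - 10) + 121633 = -153 + 121633 = 121480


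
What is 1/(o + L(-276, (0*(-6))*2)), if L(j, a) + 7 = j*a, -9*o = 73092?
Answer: -3/24385 ≈ -0.00012303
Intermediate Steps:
o = -24364/3 (o = -⅑*73092 = -24364/3 ≈ -8121.3)
L(j, a) = -7 + a*j (L(j, a) = -7 + j*a = -7 + a*j)
1/(o + L(-276, (0*(-6))*2)) = 1/(-24364/3 + (-7 + ((0*(-6))*2)*(-276))) = 1/(-24364/3 + (-7 + (0*2)*(-276))) = 1/(-24364/3 + (-7 + 0*(-276))) = 1/(-24364/3 + (-7 + 0)) = 1/(-24364/3 - 7) = 1/(-24385/3) = -3/24385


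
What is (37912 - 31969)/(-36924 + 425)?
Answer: -5943/36499 ≈ -0.16283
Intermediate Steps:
(37912 - 31969)/(-36924 + 425) = 5943/(-36499) = 5943*(-1/36499) = -5943/36499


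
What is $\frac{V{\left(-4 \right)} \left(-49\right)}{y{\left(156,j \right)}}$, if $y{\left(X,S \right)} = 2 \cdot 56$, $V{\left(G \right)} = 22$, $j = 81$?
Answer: $- \frac{77}{8} \approx -9.625$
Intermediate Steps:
$y{\left(X,S \right)} = 112$
$\frac{V{\left(-4 \right)} \left(-49\right)}{y{\left(156,j \right)}} = \frac{22 \left(-49\right)}{112} = \left(-1078\right) \frac{1}{112} = - \frac{77}{8}$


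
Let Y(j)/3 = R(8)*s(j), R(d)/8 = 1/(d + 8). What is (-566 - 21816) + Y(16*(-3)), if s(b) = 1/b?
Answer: -716225/32 ≈ -22382.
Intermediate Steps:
R(d) = 8/(8 + d) (R(d) = 8/(d + 8) = 8/(8 + d))
s(b) = 1/b
Y(j) = 3/(2*j) (Y(j) = 3*((8/(8 + 8))/j) = 3*((8/16)/j) = 3*((8*(1/16))/j) = 3*(1/(2*j)) = 3/(2*j))
(-566 - 21816) + Y(16*(-3)) = (-566 - 21816) + 3/(2*((16*(-3)))) = -22382 + (3/2)/(-48) = -22382 + (3/2)*(-1/48) = -22382 - 1/32 = -716225/32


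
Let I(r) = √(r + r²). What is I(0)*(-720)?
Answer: 0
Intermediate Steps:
I(0)*(-720) = √(0*(1 + 0))*(-720) = √(0*1)*(-720) = √0*(-720) = 0*(-720) = 0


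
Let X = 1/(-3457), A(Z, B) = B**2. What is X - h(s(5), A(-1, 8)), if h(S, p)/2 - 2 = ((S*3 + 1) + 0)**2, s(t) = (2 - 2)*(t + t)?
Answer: -20743/3457 ≈ -6.0003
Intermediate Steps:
s(t) = 0 (s(t) = 0*(2*t) = 0)
X = -1/3457 ≈ -0.00028927
h(S, p) = 4 + 2*(1 + 3*S)**2 (h(S, p) = 4 + 2*((S*3 + 1) + 0)**2 = 4 + 2*((3*S + 1) + 0)**2 = 4 + 2*((1 + 3*S) + 0)**2 = 4 + 2*(1 + 3*S)**2)
X - h(s(5), A(-1, 8)) = -1/3457 - (4 + 2*(1 + 3*0)**2) = -1/3457 - (4 + 2*(1 + 0)**2) = -1/3457 - (4 + 2*1**2) = -1/3457 - (4 + 2*1) = -1/3457 - (4 + 2) = -1/3457 - 1*6 = -1/3457 - 6 = -20743/3457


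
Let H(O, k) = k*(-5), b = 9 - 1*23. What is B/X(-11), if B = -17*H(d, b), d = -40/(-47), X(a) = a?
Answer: 1190/11 ≈ 108.18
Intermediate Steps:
b = -14 (b = 9 - 23 = -14)
d = 40/47 (d = -40*(-1/47) = 40/47 ≈ 0.85106)
H(O, k) = -5*k
B = -1190 (B = -(-85)*(-14) = -17*70 = -1190)
B/X(-11) = -1190/(-11) = -1190*(-1/11) = 1190/11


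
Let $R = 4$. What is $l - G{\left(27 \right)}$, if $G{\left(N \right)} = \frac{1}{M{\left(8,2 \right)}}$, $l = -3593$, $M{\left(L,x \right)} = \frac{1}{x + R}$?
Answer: $-3599$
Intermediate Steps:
$M{\left(L,x \right)} = \frac{1}{4 + x}$ ($M{\left(L,x \right)} = \frac{1}{x + 4} = \frac{1}{4 + x}$)
$G{\left(N \right)} = 6$ ($G{\left(N \right)} = \frac{1}{\frac{1}{4 + 2}} = \frac{1}{\frac{1}{6}} = 6$)
$l - G{\left(27 \right)} = -3593 - 6 = -3599$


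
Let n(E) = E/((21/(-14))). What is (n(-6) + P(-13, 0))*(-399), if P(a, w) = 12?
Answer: -6384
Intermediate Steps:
n(E) = -2*E/3 (n(E) = E/((21*(-1/14))) = E/(-3/2) = E*(-2/3) = -2*E/3)
(n(-6) + P(-13, 0))*(-399) = (-2/3*(-6) + 12)*(-399) = (4 + 12)*(-399) = 16*(-399) = -6384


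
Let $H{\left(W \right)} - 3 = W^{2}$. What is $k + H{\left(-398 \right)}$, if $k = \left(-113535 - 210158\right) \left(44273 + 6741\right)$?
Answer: $-16512716295$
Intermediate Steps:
$H{\left(W \right)} = 3 + W^{2}$
$k = -16512874702$ ($k = \left(-323693\right) 51014 = -16512874702$)
$k + H{\left(-398 \right)} = -16512874702 + \left(3 + \left(-398\right)^{2}\right) = -16512874702 + \left(3 + 158404\right) = -16512874702 + 158407 = -16512716295$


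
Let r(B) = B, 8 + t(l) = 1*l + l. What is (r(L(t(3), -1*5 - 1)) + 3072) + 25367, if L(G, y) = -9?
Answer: 28430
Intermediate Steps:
t(l) = -8 + 2*l (t(l) = -8 + (1*l + l) = -8 + (l + l) = -8 + 2*l)
(r(L(t(3), -1*5 - 1)) + 3072) + 25367 = (-9 + 3072) + 25367 = 3063 + 25367 = 28430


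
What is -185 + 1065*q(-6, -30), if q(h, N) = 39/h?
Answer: -14215/2 ≈ -7107.5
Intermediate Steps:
-185 + 1065*q(-6, -30) = -185 + 1065*(39/(-6)) = -185 + 1065*(39*(-1/6)) = -185 + 1065*(-13/2) = -185 - 13845/2 = -14215/2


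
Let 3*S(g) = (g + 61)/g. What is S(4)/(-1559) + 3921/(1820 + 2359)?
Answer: 24360811/26060244 ≈ 0.93479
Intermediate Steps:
S(g) = (61 + g)/(3*g) (S(g) = ((g + 61)/g)/3 = ((61 + g)/g)/3 = (61 + g)/(3*g))
S(4)/(-1559) + 3921/(1820 + 2359) = ((⅓)*(61 + 4)/4)/(-1559) + 3921/(1820 + 2359) = ((⅓)*(¼)*65)*(-1/1559) + 3921/4179 = (65/12)*(-1/1559) + 3921*(1/4179) = -65/18708 + 1307/1393 = 24360811/26060244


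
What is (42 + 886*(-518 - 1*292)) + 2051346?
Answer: 1333728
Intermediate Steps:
(42 + 886*(-518 - 1*292)) + 2051346 = (42 + 886*(-518 - 292)) + 2051346 = (42 + 886*(-810)) + 2051346 = (42 - 717660) + 2051346 = -717618 + 2051346 = 1333728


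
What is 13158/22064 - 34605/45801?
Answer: -1276787/8020264 ≈ -0.15920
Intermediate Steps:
13158/22064 - 34605/45801 = 13158*(1/22064) - 34605*1/45801 = 6579/11032 - 3845/5089 = -1276787/8020264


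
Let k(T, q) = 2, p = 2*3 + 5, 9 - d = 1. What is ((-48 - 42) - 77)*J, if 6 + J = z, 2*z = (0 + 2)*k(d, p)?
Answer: 668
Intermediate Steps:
d = 8 (d = 9 - 1*1 = 9 - 1 = 8)
p = 11 (p = 6 + 5 = 11)
z = 2 (z = ((0 + 2)*2)/2 = (2*2)/2 = (½)*4 = 2)
J = -4 (J = -6 + 2 = -4)
((-48 - 42) - 77)*J = ((-48 - 42) - 77)*(-4) = (-90 - 77)*(-4) = -167*(-4) = 668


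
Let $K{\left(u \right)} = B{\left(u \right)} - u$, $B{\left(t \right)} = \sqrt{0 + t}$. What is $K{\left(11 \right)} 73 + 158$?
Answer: $-645 + 73 \sqrt{11} \approx -402.89$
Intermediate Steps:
$B{\left(t \right)} = \sqrt{t}$
$K{\left(u \right)} = \sqrt{u} - u$
$K{\left(11 \right)} 73 + 158 = \left(\sqrt{11} - 11\right) 73 + 158 = \left(-11 + \sqrt{11}\right) 73 + 158 = \left(-803 + 73 \sqrt{11}\right) + 158 = -645 + 73 \sqrt{11}$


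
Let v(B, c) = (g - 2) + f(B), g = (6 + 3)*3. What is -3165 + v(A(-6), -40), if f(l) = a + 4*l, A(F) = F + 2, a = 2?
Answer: -3154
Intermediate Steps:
g = 27 (g = 9*3 = 27)
A(F) = 2 + F
f(l) = 2 + 4*l
v(B, c) = 27 + 4*B (v(B, c) = (27 - 2) + (2 + 4*B) = 25 + (2 + 4*B) = 27 + 4*B)
-3165 + v(A(-6), -40) = -3165 + (27 + 4*(2 - 6)) = -3165 + (27 + 4*(-4)) = -3165 + (27 - 16) = -3165 + 11 = -3154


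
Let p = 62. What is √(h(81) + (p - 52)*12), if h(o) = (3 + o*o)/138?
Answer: √88642/23 ≈ 12.945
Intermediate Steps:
h(o) = 1/46 + o²/138 (h(o) = (3 + o²)*(1/138) = 1/46 + o²/138)
√(h(81) + (p - 52)*12) = √((1/46 + (1/138)*81²) + (62 - 52)*12) = √((1/46 + (1/138)*6561) + 10*12) = √((1/46 + 2187/46) + 120) = √(1094/23 + 120) = √(3854/23) = √88642/23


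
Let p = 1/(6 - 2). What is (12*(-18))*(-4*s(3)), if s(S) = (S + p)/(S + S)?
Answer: 468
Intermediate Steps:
p = ¼ (p = 1/4 = ¼ ≈ 0.25000)
s(S) = (¼ + S)/(2*S) (s(S) = (S + ¼)/(S + S) = (¼ + S)/((2*S)) = (¼ + S)*(1/(2*S)) = (¼ + S)/(2*S))
(12*(-18))*(-4*s(3)) = (12*(-18))*(-(1 + 4*3)/(2*3)) = -(-864)*(⅛)*(⅓)*(1 + 12) = -(-864)*(⅛)*(⅓)*13 = -(-864)*13/24 = -216*(-13/6) = 468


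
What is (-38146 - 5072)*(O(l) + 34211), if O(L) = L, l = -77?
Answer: -1475203212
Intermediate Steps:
(-38146 - 5072)*(O(l) + 34211) = (-38146 - 5072)*(-77 + 34211) = -43218*34134 = -1475203212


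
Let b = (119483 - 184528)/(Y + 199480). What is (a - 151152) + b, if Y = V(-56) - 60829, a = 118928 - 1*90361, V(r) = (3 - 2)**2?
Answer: -16996720465/138652 ≈ -1.2259e+5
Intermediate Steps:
V(r) = 1 (V(r) = 1**2 = 1)
a = 28567 (a = 118928 - 90361 = 28567)
Y = -60828 (Y = 1 - 60829 = -60828)
b = -65045/138652 (b = (119483 - 184528)/(-60828 + 199480) = -65045/138652 ≈ -0.46912)
(a - 151152) + b = (28567 - 151152) - 65045/138652 = -122585 - 65045/138652 = -16996720465/138652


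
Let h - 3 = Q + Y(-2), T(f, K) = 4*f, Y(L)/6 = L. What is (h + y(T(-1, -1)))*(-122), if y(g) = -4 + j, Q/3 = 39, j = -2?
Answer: -12444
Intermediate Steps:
Y(L) = 6*L
Q = 117 (Q = 3*39 = 117)
y(g) = -6 (y(g) = -4 - 2 = -6)
h = 108 (h = 3 + (117 + 6*(-2)) = 3 + (117 - 12) = 3 + 105 = 108)
(h + y(T(-1, -1)))*(-122) = (108 - 6)*(-122) = 102*(-122) = -12444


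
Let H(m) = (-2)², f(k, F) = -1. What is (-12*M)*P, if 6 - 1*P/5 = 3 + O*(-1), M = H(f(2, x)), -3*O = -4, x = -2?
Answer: -1040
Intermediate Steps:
O = 4/3 (O = -⅓*(-4) = 4/3 ≈ 1.3333)
H(m) = 4
M = 4
P = 65/3 (P = 30 - 5*(3 + (4/3)*(-1)) = 30 - 5*(3 - 4/3) = 30 - 5*5/3 = 30 - 25/3 = 65/3 ≈ 21.667)
(-12*M)*P = -12*4*(65/3) = -48*65/3 = -1040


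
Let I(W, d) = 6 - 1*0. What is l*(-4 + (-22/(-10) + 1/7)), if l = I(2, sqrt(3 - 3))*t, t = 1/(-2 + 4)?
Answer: -174/35 ≈ -4.9714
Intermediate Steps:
I(W, d) = 6 (I(W, d) = 6 + 0 = 6)
t = 1/2 ≈ 0.50000
l = 3 (l = 6*(1/2) = 3)
l*(-4 + (-22/(-10) + 1/7)) = 3*(-4 + (-22/(-10) + 1/7)) = 3*(-4 + (-22*(-1/10) + 1*(1/7))) = 3*(-4 + (11/5 + 1/7)) = 3*(-4 + 82/35) = 3*(-58/35) = -174/35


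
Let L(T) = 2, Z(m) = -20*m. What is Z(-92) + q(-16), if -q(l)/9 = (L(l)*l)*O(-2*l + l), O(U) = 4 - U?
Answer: -1616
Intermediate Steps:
q(l) = -18*l*(4 + l) (q(l) = -9*2*l*(4 - (-2*l + l)) = -9*2*l*(4 - (-1)*l) = -9*2*l*(4 + l) = -18*l*(4 + l))
Z(-92) + q(-16) = -20*(-92) - 18*(-16)*(4 - 16) = 1840 - 18*(-16)*(-12) = 1840 - 3456 = -1616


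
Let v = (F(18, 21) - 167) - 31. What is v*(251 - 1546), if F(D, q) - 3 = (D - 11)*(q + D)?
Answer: -101010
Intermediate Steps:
F(D, q) = 3 + (-11 + D)*(D + q) (F(D, q) = 3 + (D - 11)*(q + D) = 3 + (-11 + D)*(D + q))
v = 78 (v = ((3 + 18**2 - 11*18 - 11*21 + 18*21) - 167) - 31 = ((3 + 324 - 198 - 231 + 378) - 167) - 31 = (276 - 167) - 31 = 109 - 31 = 78)
v*(251 - 1546) = 78*(251 - 1546) = 78*(-1295) = -101010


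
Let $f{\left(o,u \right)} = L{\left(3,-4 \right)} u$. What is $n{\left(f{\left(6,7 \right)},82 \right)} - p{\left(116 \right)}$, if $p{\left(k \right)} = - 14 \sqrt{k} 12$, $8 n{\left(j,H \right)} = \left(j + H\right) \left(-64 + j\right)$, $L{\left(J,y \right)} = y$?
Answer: $-621 + 336 \sqrt{29} \approx 1188.4$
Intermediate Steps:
$f{\left(o,u \right)} = - 4 u$
$n{\left(j,H \right)} = \frac{\left(-64 + j\right) \left(H + j\right)}{8}$ ($n{\left(j,H \right)} = \frac{\left(j + H\right) \left(-64 + j\right)}{8} = \frac{\left(H + j\right) \left(-64 + j\right)}{8} = \frac{\left(-64 + j\right) \left(H + j\right)}{8}$)
$p{\left(k \right)} = - 168 \sqrt{k}$
$n{\left(f{\left(6,7 \right)},82 \right)} - p{\left(116 \right)} = \left(\left(-8\right) 82 - 8 \left(\left(-4\right) 7\right) + \frac{\left(\left(-4\right) 7\right)^{2}}{8} + \frac{1}{8} \cdot 82 \left(\left(-4\right) 7\right)\right) - - 168 \sqrt{116} = \left(-656 - -224 + \frac{\left(-28\right)^{2}}{8} + \frac{1}{8} \cdot 82 \left(-28\right)\right) - - 168 \cdot 2 \sqrt{29} = \left(-656 + 224 + \frac{1}{8} \cdot 784 - 287\right) - - 336 \sqrt{29} = \left(-656 + 224 + 98 - 287\right) + 336 \sqrt{29} = -621 + 336 \sqrt{29}$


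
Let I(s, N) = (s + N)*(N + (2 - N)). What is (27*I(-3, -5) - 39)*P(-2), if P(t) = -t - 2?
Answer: 0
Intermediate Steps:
I(s, N) = 2*N + 2*s (I(s, N) = (N + s)*2 = 2*N + 2*s)
P(t) = -2 - t
(27*I(-3, -5) - 39)*P(-2) = (27*(2*(-5) + 2*(-3)) - 39)*(-2 - 1*(-2)) = (27*(-10 - 6) - 39)*(-2 + 2) = (27*(-16) - 39)*0 = (-432 - 39)*0 = -471*0 = 0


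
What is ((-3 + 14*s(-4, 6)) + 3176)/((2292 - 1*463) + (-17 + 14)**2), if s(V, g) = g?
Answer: 3257/1838 ≈ 1.7720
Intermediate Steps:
((-3 + 14*s(-4, 6)) + 3176)/((2292 - 1*463) + (-17 + 14)**2) = ((-3 + 14*6) + 3176)/((2292 - 1*463) + (-17 + 14)**2) = ((-3 + 84) + 3176)/((2292 - 463) + (-3)**2) = (81 + 3176)/(1829 + 9) = 3257/1838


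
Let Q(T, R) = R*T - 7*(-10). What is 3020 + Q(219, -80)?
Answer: -14430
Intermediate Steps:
Q(T, R) = 70 + R*T (Q(T, R) = R*T + 70 = 70 + R*T)
3020 + Q(219, -80) = 3020 + (70 - 80*219) = 3020 + (70 - 17520) = 3020 - 17450 = -14430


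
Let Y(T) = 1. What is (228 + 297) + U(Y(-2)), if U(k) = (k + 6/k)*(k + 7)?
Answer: 581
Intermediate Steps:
U(k) = (7 + k)*(k + 6/k) (U(k) = (k + 6/k)*(7 + k) = (7 + k)*(k + 6/k))
(228 + 297) + U(Y(-2)) = (228 + 297) + (6 + 1² + 7*1 + 42/1) = 525 + (6 + 1 + 7 + 42*1) = 525 + (6 + 1 + 7 + 42) = 525 + 56 = 581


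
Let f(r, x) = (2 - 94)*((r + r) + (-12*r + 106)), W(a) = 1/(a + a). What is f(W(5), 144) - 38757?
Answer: -48417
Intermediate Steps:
W(a) = 1/(2*a)
f(r, x) = -9752 + 920*r (f(r, x) = -92*(2*r + (106 - 12*r)) = -92*(106 - 10*r) = -9752 + 920*r)
f(W(5), 144) - 38757 = (-9752 + 920*((½)/5)) - 38757 = (-9752 + 920*((½)*(⅕))) - 38757 = (-9752 + 920*(⅒)) - 38757 = (-9752 + 92) - 38757 = -9660 - 38757 = -48417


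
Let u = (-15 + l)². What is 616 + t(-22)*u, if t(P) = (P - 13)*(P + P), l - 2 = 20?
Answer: 76076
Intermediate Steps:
l = 22 (l = 2 + 20 = 22)
t(P) = 2*P*(-13 + P) (t(P) = (-13 + P)*(2*P) = 2*P*(-13 + P))
u = 49 (u = (-15 + 22)² = 7² = 49)
616 + t(-22)*u = 616 + (2*(-22)*(-13 - 22))*49 = 616 + (2*(-22)*(-35))*49 = 616 + 1540*49 = 616 + 75460 = 76076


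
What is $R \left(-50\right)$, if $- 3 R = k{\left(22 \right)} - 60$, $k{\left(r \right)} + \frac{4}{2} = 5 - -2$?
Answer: $- \frac{2750}{3} \approx -916.67$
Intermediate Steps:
$k{\left(r \right)} = 5$ ($k{\left(r \right)} = -2 + \left(5 - -2\right) = -2 + \left(5 + 2\right) = -2 + 7 = 5$)
$R = \frac{55}{3}$ ($R = - \frac{5 - 60}{3} = \left(- \frac{1}{3}\right) \left(-55\right) = \frac{55}{3} \approx 18.333$)
$R \left(-50\right) = \frac{55}{3} \left(-50\right) = - \frac{2750}{3}$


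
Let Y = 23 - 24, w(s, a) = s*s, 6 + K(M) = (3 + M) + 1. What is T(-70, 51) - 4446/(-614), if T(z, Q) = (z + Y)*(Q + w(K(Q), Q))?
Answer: -53444021/307 ≈ -1.7408e+5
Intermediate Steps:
K(M) = -2 + M (K(M) = -6 + ((3 + M) + 1) = -6 + (4 + M) = -2 + M)
w(s, a) = s**2
Y = -1
T(z, Q) = (-1 + z)*(Q + (-2 + Q)**2) (T(z, Q) = (z - 1)*(Q + (-2 + Q)**2) = (-1 + z)*(Q + (-2 + Q)**2))
T(-70, 51) - 4446/(-614) = (-1*51 - (-2 + 51)**2 + 51*(-70) - 70*(-2 + 51)**2) - 4446/(-614) = (-51 - 1*49**2 - 3570 - 70*49**2) - 4446*(-1/614) = (-51 - 1*2401 - 3570 - 70*2401) + 2223/307 = (-51 - 2401 - 3570 - 168070) + 2223/307 = -174092 + 2223/307 = -53444021/307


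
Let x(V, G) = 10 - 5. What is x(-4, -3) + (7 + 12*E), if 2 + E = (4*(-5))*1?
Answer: -252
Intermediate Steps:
x(V, G) = 5
E = -22 (E = -2 + (4*(-5))*1 = -2 - 20*1 = -2 - 20 = -22)
x(-4, -3) + (7 + 12*E) = 5 + (7 + 12*(-22)) = 5 + (7 - 264) = 5 - 257 = -252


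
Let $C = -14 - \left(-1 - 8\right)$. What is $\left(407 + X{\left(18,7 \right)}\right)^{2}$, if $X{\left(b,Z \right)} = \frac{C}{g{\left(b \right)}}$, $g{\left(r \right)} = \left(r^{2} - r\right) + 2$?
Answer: $\frac{15712873201}{94864} \approx 1.6564 \cdot 10^{5}$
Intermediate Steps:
$g{\left(r \right)} = 2 + r^{2} - r$
$C = -5$ ($C = -14 - \left(-1 - 8\right) = -14 - -9 = -14 + 9 = -5$)
$X{\left(b,Z \right)} = - \frac{5}{2 + b^{2} - b}$
$\left(407 + X{\left(18,7 \right)}\right)^{2} = \left(407 - \frac{5}{2 + 18^{2} - 18}\right)^{2} = \left(407 - \frac{5}{2 + 324 - 18}\right)^{2} = \left(407 - \frac{5}{308}\right)^{2} = \left(\frac{125351}{308}\right)^{2} = \frac{15712873201}{94864}$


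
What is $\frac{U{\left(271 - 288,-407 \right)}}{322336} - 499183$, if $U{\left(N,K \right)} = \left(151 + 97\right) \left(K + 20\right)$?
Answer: $- \frac{20113093433}{40292} \approx -4.9918 \cdot 10^{5}$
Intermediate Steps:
$U{\left(N,K \right)} = 4960 + 248 K$ ($U{\left(N,K \right)} = 248 \left(20 + K\right) = 4960 + 248 K$)
$\frac{U{\left(271 - 288,-407 \right)}}{322336} - 499183 = \frac{4960 + 248 \left(-407\right)}{322336} - 499183 = \left(4960 - 100936\right) \frac{1}{322336} - 499183 = \left(-95976\right) \frac{1}{322336} - 499183 = - \frac{11997}{40292} - 499183 = - \frac{20113093433}{40292}$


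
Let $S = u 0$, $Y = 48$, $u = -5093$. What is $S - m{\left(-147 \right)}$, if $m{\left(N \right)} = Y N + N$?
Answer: $7203$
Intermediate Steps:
$m{\left(N \right)} = 49 N$ ($m{\left(N \right)} = 48 N + N = 49 N$)
$S = 0$ ($S = \left(-5093\right) 0 = 0$)
$S - m{\left(-147 \right)} = 0 - 49 \left(-147\right) = 0 - -7203 = 0 + 7203 = 7203$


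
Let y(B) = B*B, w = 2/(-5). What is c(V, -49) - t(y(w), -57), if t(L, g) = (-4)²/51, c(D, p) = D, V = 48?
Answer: 2432/51 ≈ 47.686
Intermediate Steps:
w = -⅖ (w = 2*(-⅕) = -⅖ ≈ -0.40000)
y(B) = B²
t(L, g) = 16/51 (t(L, g) = 16*(1/51) = 16/51)
c(V, -49) - t(y(w), -57) = 48 - 1*16/51 = 48 - 16/51 = 2432/51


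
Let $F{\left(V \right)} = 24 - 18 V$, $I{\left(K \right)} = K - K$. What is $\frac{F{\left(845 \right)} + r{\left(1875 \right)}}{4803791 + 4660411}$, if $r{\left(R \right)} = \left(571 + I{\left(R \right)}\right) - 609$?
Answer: $- \frac{692}{430191} \approx -0.0016086$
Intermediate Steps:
$I{\left(K \right)} = 0$
$r{\left(R \right)} = -38$ ($r{\left(R \right)} = \left(571 + 0\right) - 609 = 571 - 609 = -38$)
$\frac{F{\left(845 \right)} + r{\left(1875 \right)}}{4803791 + 4660411} = \frac{\left(24 - 15210\right) - 38}{4803791 + 4660411} = \frac{\left(24 - 15210\right) - 38}{9464202} = \left(-15186 - 38\right) \frac{1}{9464202} = \left(-15224\right) \frac{1}{9464202} = - \frac{692}{430191}$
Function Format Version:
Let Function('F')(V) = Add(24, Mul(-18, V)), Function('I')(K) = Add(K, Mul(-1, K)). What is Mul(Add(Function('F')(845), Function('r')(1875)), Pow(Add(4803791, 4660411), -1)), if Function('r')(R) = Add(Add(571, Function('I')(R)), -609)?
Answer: Rational(-692, 430191) ≈ -0.0016086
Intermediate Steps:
Function('I')(K) = 0
Function('r')(R) = -38 (Function('r')(R) = Add(Add(571, 0), -609) = Add(571, -609) = -38)
Mul(Add(Function('F')(845), Function('r')(1875)), Pow(Add(4803791, 4660411), -1)) = Mul(Add(Add(24, Mul(-18, 845)), -38), Pow(Add(4803791, 4660411), -1)) = Mul(Add(Add(24, -15210), -38), Pow(9464202, -1)) = Mul(Add(-15186, -38), Rational(1, 9464202)) = Mul(-15224, Rational(1, 9464202)) = Rational(-692, 430191)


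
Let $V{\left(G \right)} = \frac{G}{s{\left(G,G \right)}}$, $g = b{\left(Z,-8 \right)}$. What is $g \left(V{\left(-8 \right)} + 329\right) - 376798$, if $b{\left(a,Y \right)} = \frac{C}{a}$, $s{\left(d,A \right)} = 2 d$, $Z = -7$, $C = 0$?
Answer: $-376798$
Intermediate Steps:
$b{\left(a,Y \right)} = 0$ ($b{\left(a,Y \right)} = \frac{0}{a} = 0$)
$g = 0$
$V{\left(G \right)} = \frac{1}{2}$ ($V{\left(G \right)} = \frac{G}{2 G} = G \frac{1}{2 G} = \frac{1}{2}$)
$g \left(V{\left(-8 \right)} + 329\right) - 376798 = 0 \left(\frac{1}{2} + 329\right) - 376798 = 0 \cdot \frac{659}{2} - 376798 = 0 - 376798 = -376798$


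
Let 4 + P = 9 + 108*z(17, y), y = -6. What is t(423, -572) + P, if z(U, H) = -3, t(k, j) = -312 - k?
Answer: -1054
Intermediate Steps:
P = -319 (P = -4 + (9 + 108*(-3)) = -4 + (9 - 324) = -4 - 315 = -319)
t(423, -572) + P = (-312 - 1*423) - 319 = (-312 - 423) - 319 = -735 - 319 = -1054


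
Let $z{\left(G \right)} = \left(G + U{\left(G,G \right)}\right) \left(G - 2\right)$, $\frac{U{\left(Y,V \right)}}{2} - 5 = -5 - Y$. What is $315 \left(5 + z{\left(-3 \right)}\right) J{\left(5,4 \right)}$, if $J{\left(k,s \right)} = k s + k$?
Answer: $-78750$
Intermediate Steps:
$U{\left(Y,V \right)} = - 2 Y$ ($U{\left(Y,V \right)} = 10 + 2 \left(-5 - Y\right) = 10 - \left(10 + 2 Y\right) = - 2 Y$)
$J{\left(k,s \right)} = k + k s$
$z{\left(G \right)} = - G \left(-2 + G\right)$ ($z{\left(G \right)} = \left(G - 2 G\right) \left(G - 2\right) = - G \left(-2 + G\right)$)
$315 \left(5 + z{\left(-3 \right)}\right) J{\left(5,4 \right)} = 315 \left(5 - 3 \left(2 - -3\right)\right) 5 \left(1 + 4\right) = 315 \left(5 - 3 \left(2 + 3\right)\right) 5 \cdot 5 = 315 \left(5 - 15\right) 25 = 315 \left(\left(-10\right) 25\right) = 315 \left(-250\right) = -78750$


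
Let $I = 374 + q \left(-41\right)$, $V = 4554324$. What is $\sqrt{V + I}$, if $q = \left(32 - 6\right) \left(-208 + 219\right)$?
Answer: $2 \sqrt{1135743} \approx 2131.4$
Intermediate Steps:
$q = 286$ ($q = 26 \cdot 11 = 286$)
$I = -11352$ ($I = 374 + 286 \left(-41\right) = 374 - 11726 = -11352$)
$\sqrt{V + I} = \sqrt{4554324 - 11352} = \sqrt{4542972} = 2 \sqrt{1135743}$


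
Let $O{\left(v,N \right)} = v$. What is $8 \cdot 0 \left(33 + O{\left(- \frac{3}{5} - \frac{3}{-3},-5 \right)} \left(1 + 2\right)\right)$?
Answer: $0$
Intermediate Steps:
$8 \cdot 0 \left(33 + O{\left(- \frac{3}{5} - \frac{3}{-3},-5 \right)} \left(1 + 2\right)\right) = 8 \cdot 0 \left(33 + \left(- \frac{3}{5} - \frac{3}{-3}\right) \left(1 + 2\right)\right) = 0 \left(33 + \left(\left(-3\right) \frac{1}{5} - -1\right) 3\right) = 0 \left(33 + \left(- \frac{3}{5} + 1\right) 3\right) = 0 \left(33 + \frac{2}{5} \cdot 3\right) = 0 \left(33 + \frac{6}{5}\right) = 0 \cdot \frac{171}{5} = 0$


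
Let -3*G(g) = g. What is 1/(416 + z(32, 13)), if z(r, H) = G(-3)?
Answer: 1/417 ≈ 0.0023981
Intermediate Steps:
G(g) = -g/3
z(r, H) = 1 (z(r, H) = -⅓*(-3) = 1)
1/(416 + z(32, 13)) = 1/(416 + 1) = 1/417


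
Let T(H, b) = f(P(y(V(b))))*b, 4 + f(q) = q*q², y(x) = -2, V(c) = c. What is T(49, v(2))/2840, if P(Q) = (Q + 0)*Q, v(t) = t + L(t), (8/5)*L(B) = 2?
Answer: 39/568 ≈ 0.068662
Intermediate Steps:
L(B) = 5/4 (L(B) = (5/8)*2 = 5/4)
v(t) = 5/4 + t (v(t) = t + 5/4 = 5/4 + t)
P(Q) = Q² (P(Q) = Q*Q = Q²)
f(q) = -4 + q³ (f(q) = -4 + q*q² = -4 + q³)
T(H, b) = 60*b (T(H, b) = (-4 + ((-2)²)³)*b = (-4 + 4³)*b = (-4 + 64)*b = 60*b)
T(49, v(2))/2840 = (60*(5/4 + 2))/2840 = (60*(13/4))*(1/2840) = 195*(1/2840) = 39/568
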